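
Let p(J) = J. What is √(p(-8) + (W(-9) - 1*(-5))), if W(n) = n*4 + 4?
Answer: I*√35 ≈ 5.9161*I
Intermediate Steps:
W(n) = 4 + 4*n (W(n) = 4*n + 4 = 4 + 4*n)
√(p(-8) + (W(-9) - 1*(-5))) = √(-8 + ((4 + 4*(-9)) - 1*(-5))) = √(-8 + ((4 - 36) + 5)) = √(-8 + (-32 + 5)) = √(-8 - 27) = √(-35) = I*√35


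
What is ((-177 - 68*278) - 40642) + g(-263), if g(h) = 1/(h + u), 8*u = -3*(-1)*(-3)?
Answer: -126194707/2113 ≈ -59723.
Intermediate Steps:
u = -9/8 (u = (-3*(-1)*(-3))/8 = (3*(-3))/8 = (1/8)*(-9) = -9/8 ≈ -1.1250)
g(h) = 1/(-9/8 + h) (g(h) = 1/(h - 9/8) = 1/(-9/8 + h))
((-177 - 68*278) - 40642) + g(-263) = ((-177 - 68*278) - 40642) + 8/(-9 + 8*(-263)) = ((-177 - 18904) - 40642) + 8/(-9 - 2104) = (-19081 - 40642) + 8/(-2113) = -59723 + 8*(-1/2113) = -59723 - 8/2113 = -126194707/2113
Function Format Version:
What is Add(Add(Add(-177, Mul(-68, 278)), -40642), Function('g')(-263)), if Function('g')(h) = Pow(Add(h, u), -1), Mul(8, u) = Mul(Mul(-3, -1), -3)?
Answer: Rational(-126194707, 2113) ≈ -59723.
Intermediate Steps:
u = Rational(-9, 8) (u = Mul(Rational(1, 8), Mul(Mul(-3, -1), -3)) = Mul(Rational(1, 8), Mul(3, -3)) = Mul(Rational(1, 8), -9) = Rational(-9, 8) ≈ -1.1250)
Function('g')(h) = Pow(Add(Rational(-9, 8), h), -1) (Function('g')(h) = Pow(Add(h, Rational(-9, 8)), -1) = Pow(Add(Rational(-9, 8), h), -1))
Add(Add(Add(-177, Mul(-68, 278)), -40642), Function('g')(-263)) = Add(Add(Add(-177, Mul(-68, 278)), -40642), Mul(8, Pow(Add(-9, Mul(8, -263)), -1))) = Add(Add(Add(-177, -18904), -40642), Mul(8, Pow(Add(-9, -2104), -1))) = Add(Add(-19081, -40642), Mul(8, Pow(-2113, -1))) = Add(-59723, Mul(8, Rational(-1, 2113))) = Add(-59723, Rational(-8, 2113)) = Rational(-126194707, 2113)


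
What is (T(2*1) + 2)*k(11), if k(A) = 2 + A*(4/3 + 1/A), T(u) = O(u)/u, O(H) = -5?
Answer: -53/6 ≈ -8.8333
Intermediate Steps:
T(u) = -5/u
k(A) = 2 + A*(4/3 + 1/A) (k(A) = 2 + A*(4*(⅓) + 1/A) = 2 + A*(4/3 + 1/A))
(T(2*1) + 2)*k(11) = (-5/(2*1) + 2)*(3 + (4/3)*11) = (-5/2 + 2)*(3 + 44/3) = (-5*½ + 2)*(53/3) = (-5/2 + 2)*(53/3) = -½*53/3 = -53/6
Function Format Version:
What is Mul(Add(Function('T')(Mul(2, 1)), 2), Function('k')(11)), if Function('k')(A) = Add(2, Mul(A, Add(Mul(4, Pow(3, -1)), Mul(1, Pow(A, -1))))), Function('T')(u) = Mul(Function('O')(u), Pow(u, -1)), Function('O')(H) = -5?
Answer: Rational(-53, 6) ≈ -8.8333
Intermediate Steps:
Function('T')(u) = Mul(-5, Pow(u, -1))
Function('k')(A) = Add(2, Mul(A, Add(Rational(4, 3), Pow(A, -1)))) (Function('k')(A) = Add(2, Mul(A, Add(Mul(4, Rational(1, 3)), Pow(A, -1)))) = Add(2, Mul(A, Add(Rational(4, 3), Pow(A, -1)))))
Mul(Add(Function('T')(Mul(2, 1)), 2), Function('k')(11)) = Mul(Add(Mul(-5, Pow(Mul(2, 1), -1)), 2), Add(3, Mul(Rational(4, 3), 11))) = Mul(Add(Mul(-5, Pow(2, -1)), 2), Add(3, Rational(44, 3))) = Mul(Add(Mul(-5, Rational(1, 2)), 2), Rational(53, 3)) = Mul(Add(Rational(-5, 2), 2), Rational(53, 3)) = Mul(Rational(-1, 2), Rational(53, 3)) = Rational(-53, 6)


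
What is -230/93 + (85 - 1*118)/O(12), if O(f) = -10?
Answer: 769/930 ≈ 0.82688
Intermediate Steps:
-230/93 + (85 - 1*118)/O(12) = -230/93 + (85 - 1*118)/(-10) = -230*1/93 + (85 - 118)*(-1/10) = -230/93 - 33*(-1/10) = -230/93 + 33/10 = 769/930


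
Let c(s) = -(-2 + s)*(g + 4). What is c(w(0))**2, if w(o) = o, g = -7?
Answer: 36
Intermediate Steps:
c(s) = -6 + 3*s (c(s) = -(-2 + s)*(-7 + 4) = -(-2 + s)*(-3) = -(6 - 3*s) = -6 + 3*s)
c(w(0))**2 = (-6 + 3*0)**2 = (-6 + 0)**2 = (-6)**2 = 36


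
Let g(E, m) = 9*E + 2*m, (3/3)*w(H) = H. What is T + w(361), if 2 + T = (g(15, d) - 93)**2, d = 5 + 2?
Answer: 3495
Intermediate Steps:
d = 7
w(H) = H
g(E, m) = 2*m + 9*E
T = 3134 (T = -2 + ((2*7 + 9*15) - 93)**2 = -2 + ((14 + 135) - 93)**2 = -2 + (149 - 93)**2 = -2 + 56**2 = -2 + 3136 = 3134)
T + w(361) = 3134 + 361 = 3495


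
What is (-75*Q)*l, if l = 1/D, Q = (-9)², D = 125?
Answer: -243/5 ≈ -48.600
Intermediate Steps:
Q = 81
l = 1/125 ≈ 0.0080000
(-75*Q)*l = -75*81*(1/125) = -6075*1/125 = -243/5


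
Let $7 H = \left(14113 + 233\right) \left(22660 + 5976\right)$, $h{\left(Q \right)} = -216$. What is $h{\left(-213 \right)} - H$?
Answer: $- \frac{410813568}{7} \approx -5.8688 \cdot 10^{7}$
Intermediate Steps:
$H = \frac{410812056}{7}$ ($H = \frac{\left(14113 + 233\right) \left(22660 + 5976\right)}{7} = \frac{14346 \cdot 28636}{7} = \frac{1}{7} \cdot 410812056 = \frac{410812056}{7} \approx 5.8687 \cdot 10^{7}$)
$h{\left(-213 \right)} - H = -216 - \frac{410812056}{7} = - \frac{410813568}{7}$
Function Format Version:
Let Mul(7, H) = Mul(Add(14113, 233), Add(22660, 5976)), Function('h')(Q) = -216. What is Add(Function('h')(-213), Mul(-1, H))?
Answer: Rational(-410813568, 7) ≈ -5.8688e+7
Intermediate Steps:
H = Rational(410812056, 7) (H = Mul(Rational(1, 7), Mul(Add(14113, 233), Add(22660, 5976))) = Mul(Rational(1, 7), Mul(14346, 28636)) = Mul(Rational(1, 7), 410812056) = Rational(410812056, 7) ≈ 5.8687e+7)
Add(Function('h')(-213), Mul(-1, H)) = Add(-216, Mul(-1, Rational(410812056, 7))) = Add(-216, Rational(-410812056, 7)) = Rational(-410813568, 7)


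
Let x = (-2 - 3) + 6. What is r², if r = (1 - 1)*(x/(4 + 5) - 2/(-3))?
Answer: 0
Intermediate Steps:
x = 1 (x = -5 + 6 = 1)
r = 0 (r = (1 - 1)*(1/(4 + 5) - 2/(-3)) = 0*(1/9 - 2*(-⅓)) = 0*(1*(⅑) + ⅔) = 0*(⅑ + ⅔) = 0*(7/9) = 0)
r² = 0² = 0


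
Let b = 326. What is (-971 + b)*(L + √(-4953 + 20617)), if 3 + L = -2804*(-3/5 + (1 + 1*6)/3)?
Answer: 3136807 - 2580*√979 ≈ 3.0561e+6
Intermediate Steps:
L = -72949/15 (L = -3 - 2804*(-3/5 + (1 + 1*6)/3) = -3 - 2804*(-3*⅕ + (1 + 6)*(⅓)) = -3 - 2804*(-⅗ + 7*(⅓)) = -3 - 2804*(-⅗ + 7/3) = -3 - 2804*26/15 = -3 - 72904/15 = -72949/15 ≈ -4863.3)
(-971 + b)*(L + √(-4953 + 20617)) = (-971 + 326)*(-72949/15 + √(-4953 + 20617)) = -645*(-72949/15 + √15664) = -645*(-72949/15 + 4*√979) = 3136807 - 2580*√979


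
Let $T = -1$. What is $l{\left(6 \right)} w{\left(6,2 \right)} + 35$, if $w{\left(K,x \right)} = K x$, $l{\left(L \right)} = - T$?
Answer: $47$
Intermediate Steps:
$l{\left(L \right)} = 1$ ($l{\left(L \right)} = \left(-1\right) \left(-1\right) = 1$)
$l{\left(6 \right)} w{\left(6,2 \right)} + 35 = 1 \cdot 6 \cdot 2 + 35 = 1 \cdot 12 + 35 = 12 + 35 = 47$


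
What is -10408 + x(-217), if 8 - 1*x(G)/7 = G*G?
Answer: -339975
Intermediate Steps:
x(G) = 56 - 7*G² (x(G) = 56 - 7*G*G = 56 - 7*G²)
-10408 + x(-217) = -10408 + (56 - 7*(-217)²) = -10408 + (56 - 7*47089) = -10408 + (56 - 329623) = -10408 - 329567 = -339975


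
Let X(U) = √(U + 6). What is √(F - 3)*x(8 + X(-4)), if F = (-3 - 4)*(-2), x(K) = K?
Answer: √11*(8 + √2) ≈ 31.223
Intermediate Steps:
X(U) = √(6 + U)
F = 14 (F = (-3 - 1*4)*(-2) = (-3 - 4)*(-2) = -7*(-2) = 14)
√(F - 3)*x(8 + X(-4)) = √(14 - 3)*(8 + √(6 - 4)) = √11*(8 + √2)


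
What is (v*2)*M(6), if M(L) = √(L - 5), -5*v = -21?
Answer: 42/5 ≈ 8.4000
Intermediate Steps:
v = 21/5 (v = -⅕*(-21) = 21/5 ≈ 4.2000)
M(L) = √(-5 + L)
(v*2)*M(6) = ((21/5)*2)*√(-5 + 6) = 42*√1/5 = (42/5)*1 = 42/5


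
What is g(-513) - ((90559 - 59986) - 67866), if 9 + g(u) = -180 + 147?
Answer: 37251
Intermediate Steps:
g(u) = -42 (g(u) = -9 + (-180 + 147) = -9 - 33 = -42)
g(-513) - ((90559 - 59986) - 67866) = -42 - ((90559 - 59986) - 67866) = -42 - (30573 - 67866) = -42 - 1*(-37293) = -42 + 37293 = 37251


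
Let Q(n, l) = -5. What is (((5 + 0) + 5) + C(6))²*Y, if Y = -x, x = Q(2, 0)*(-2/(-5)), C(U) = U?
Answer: 512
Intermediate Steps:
x = -2 (x = -(-10)/(-5) = -(-10)*(-1)/5 = -5*⅖ = -2)
Y = 2 (Y = -1*(-2) = 2)
(((5 + 0) + 5) + C(6))²*Y = (((5 + 0) + 5) + 6)²*2 = ((5 + 5) + 6)²*2 = (10 + 6)²*2 = 16²*2 = 256*2 = 512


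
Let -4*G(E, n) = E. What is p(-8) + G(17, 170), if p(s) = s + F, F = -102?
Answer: -457/4 ≈ -114.25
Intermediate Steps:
G(E, n) = -E/4
p(s) = -102 + s (p(s) = s - 102 = -102 + s)
p(-8) + G(17, 170) = (-102 - 8) - 1/4*17 = -110 - 17/4 = -457/4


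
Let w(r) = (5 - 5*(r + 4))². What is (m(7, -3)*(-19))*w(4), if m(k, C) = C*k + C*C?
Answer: 279300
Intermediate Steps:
m(k, C) = C² + C*k (m(k, C) = C*k + C² = C² + C*k)
w(r) = (-15 - 5*r)² (w(r) = (5 - 5*(4 + r))² = (5 + (-20 - 5*r))² = (-15 - 5*r)²)
(m(7, -3)*(-19))*w(4) = (-3*(-3 + 7)*(-19))*(25*(3 + 4)²) = (-3*4*(-19))*(25*7²) = (-12*(-19))*(25*49) = 228*1225 = 279300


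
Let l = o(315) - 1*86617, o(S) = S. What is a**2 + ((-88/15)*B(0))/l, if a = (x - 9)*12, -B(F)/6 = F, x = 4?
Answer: 3600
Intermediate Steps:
B(F) = -6*F
a = -60 (a = (4 - 9)*12 = -5*12 = -60)
l = -86302 (l = 315 - 1*86617 = 315 - 86617 = -86302)
a**2 + ((-88/15)*B(0))/l = (-60)**2 + ((-88/15)*(-6*0))/(-86302) = 3600 + (-88*1/15*0)*(-1/86302) = 3600 - 88/15*0*(-1/86302) = 3600 + 0*(-1/86302) = 3600 + 0 = 3600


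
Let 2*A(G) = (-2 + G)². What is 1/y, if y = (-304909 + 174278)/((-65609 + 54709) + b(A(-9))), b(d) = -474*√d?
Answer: 10900/130631 + 2607*√2/130631 ≈ 0.11166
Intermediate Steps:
A(G) = (-2 + G)²/2
y = -130631/(-10900 - 2607*√2) (y = (-304909 + 174278)/((-65609 + 54709) - 474*11*√2/2) = -130631/(-10900 - 474*11*√2/2) = -130631/(-10900 - 2607*√2) ≈ 8.9554)
1/y = 1/(711938950/52608551 - 340555017*√2/105217102)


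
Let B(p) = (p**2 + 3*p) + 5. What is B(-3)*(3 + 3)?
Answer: 30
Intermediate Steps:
B(p) = 5 + p**2 + 3*p
B(-3)*(3 + 3) = (5 + (-3)**2 + 3*(-3))*(3 + 3) = (5 + 9 - 9)*6 = 5*6 = 30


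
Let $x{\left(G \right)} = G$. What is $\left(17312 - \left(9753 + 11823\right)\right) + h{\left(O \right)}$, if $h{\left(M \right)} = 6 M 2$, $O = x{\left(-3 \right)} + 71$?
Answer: $-3448$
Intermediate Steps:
$O = 68$ ($O = -3 + 71 = 68$)
$h{\left(M \right)} = 12 M$
$\left(17312 - \left(9753 + 11823\right)\right) + h{\left(O \right)} = \left(17312 - \left(9753 + 11823\right)\right) + 12 \cdot 68 = \left(17312 - 21576\right) + 816 = -4264 + 816 = -3448$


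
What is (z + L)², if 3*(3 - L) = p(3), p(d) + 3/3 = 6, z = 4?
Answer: 256/9 ≈ 28.444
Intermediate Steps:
p(d) = 5 (p(d) = -1 + 6 = 5)
L = 4/3 (L = 3 - ⅓*5 = 3 - 5/3 = 4/3 ≈ 1.3333)
(z + L)² = (4 + 4/3)² = (16/3)² = 256/9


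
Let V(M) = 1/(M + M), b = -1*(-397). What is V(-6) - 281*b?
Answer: -1338685/12 ≈ -1.1156e+5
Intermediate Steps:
b = 397
V(M) = 1/(2*M)
V(-6) - 281*b = (½)/(-6) - 281*397 = (½)*(-⅙) - 111557 = -1/12 - 111557 = -1338685/12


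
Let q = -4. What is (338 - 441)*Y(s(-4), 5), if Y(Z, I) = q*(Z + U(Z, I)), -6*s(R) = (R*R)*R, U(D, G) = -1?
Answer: 11948/3 ≈ 3982.7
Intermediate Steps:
s(R) = -R³/6 (s(R) = -R*R*R/6 = -R²*R/6 = -R³/6)
Y(Z, I) = 4 - 4*Z (Y(Z, I) = -4*(Z - 1) = -4*(-1 + Z) = 4 - 4*Z)
(338 - 441)*Y(s(-4), 5) = (338 - 441)*(4 - (-2)*(-4)³/3) = -103*(4 - (-2)*(-64)/3) = -103*(4 - 4*32/3) = -103*(4 - 128/3) = -103*(-116/3) = 11948/3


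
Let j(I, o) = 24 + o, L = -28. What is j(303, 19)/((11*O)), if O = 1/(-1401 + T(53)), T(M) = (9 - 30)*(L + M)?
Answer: -82818/11 ≈ -7528.9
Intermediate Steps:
T(M) = 588 - 21*M (T(M) = (9 - 30)*(-28 + M) = -21*(-28 + M) = 588 - 21*M)
O = -1/1926 (O = 1/(-1401 + (588 - 21*53)) = 1/(-1401 + (588 - 1113)) = 1/(-1401 - 525) = 1/(-1926) = -1/1926 ≈ -0.00051921)
j(303, 19)/((11*O)) = (24 + 19)/((11*(-1/1926))) = 43/(-11/1926) = 43*(-1926/11) = -82818/11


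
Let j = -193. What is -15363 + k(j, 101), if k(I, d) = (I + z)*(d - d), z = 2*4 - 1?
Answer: -15363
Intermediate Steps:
z = 7 (z = 8 - 1 = 7)
k(I, d) = 0 (k(I, d) = (I + 7)*(d - d) = (7 + I)*0 = 0)
-15363 + k(j, 101) = -15363 + 0 = -15363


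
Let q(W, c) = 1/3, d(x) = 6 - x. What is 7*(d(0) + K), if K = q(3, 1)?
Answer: 133/3 ≈ 44.333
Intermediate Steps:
q(W, c) = 1/3
K = 1/3 ≈ 0.33333
7*(d(0) + K) = 7*((6 - 1*0) + 1/3) = 7*((6 + 0) + 1/3) = 7*(6 + 1/3) = 7*(19/3) = 133/3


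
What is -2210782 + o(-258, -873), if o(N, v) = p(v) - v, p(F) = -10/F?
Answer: -1929250547/873 ≈ -2.2099e+6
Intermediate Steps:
o(N, v) = -v - 10/v (o(N, v) = -10/v - v = -v - 10/v)
-2210782 + o(-258, -873) = -2210782 + (-1*(-873) - 10/(-873)) = -2210782 + (873 - 10*(-1/873)) = -2210782 + (873 + 10/873) = -2210782 + 762139/873 = -1929250547/873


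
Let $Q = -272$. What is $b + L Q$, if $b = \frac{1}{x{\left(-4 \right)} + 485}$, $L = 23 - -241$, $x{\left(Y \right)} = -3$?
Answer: $- \frac{34611455}{482} \approx -71808.0$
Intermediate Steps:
$L = 264$ ($L = 23 + 241 = 264$)
$b = \frac{1}{482}$ ($b = \frac{1}{-3 + 485} = \frac{1}{482} \approx 0.0020747$)
$b + L Q = \frac{1}{482} + 264 \left(-272\right) = \frac{1}{482} - 71808 = - \frac{34611455}{482}$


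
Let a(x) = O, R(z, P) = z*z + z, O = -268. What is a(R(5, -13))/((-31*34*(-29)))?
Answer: -134/15283 ≈ -0.0087679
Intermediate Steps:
R(z, P) = z + z**2 (R(z, P) = z**2 + z = z + z**2)
a(x) = -268
a(R(5, -13))/((-31*34*(-29))) = -268/(-31*34*(-29)) = -268/((-1054*(-29))) = -268/30566 = -268*1/30566 = -134/15283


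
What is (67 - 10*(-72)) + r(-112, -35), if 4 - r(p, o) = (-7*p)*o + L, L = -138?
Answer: 28369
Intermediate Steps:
r(p, o) = 142 + 7*o*p (r(p, o) = 4 - ((-7*p)*o - 138) = 4 - (-7*o*p - 138) = 4 - (-138 - 7*o*p) = 4 + (138 + 7*o*p) = 142 + 7*o*p)
(67 - 10*(-72)) + r(-112, -35) = (67 - 10*(-72)) + (142 + 7*(-35)*(-112)) = (67 + 720) + (142 + 27440) = 787 + 27582 = 28369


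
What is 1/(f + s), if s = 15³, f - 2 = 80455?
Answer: 1/83832 ≈ 1.1929e-5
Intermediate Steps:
f = 80457 (f = 2 + 80455 = 80457)
s = 3375
1/(f + s) = 1/(80457 + 3375) = 1/83832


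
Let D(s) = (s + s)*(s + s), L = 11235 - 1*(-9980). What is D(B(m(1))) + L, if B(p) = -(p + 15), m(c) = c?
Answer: 22239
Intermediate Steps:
B(p) = -15 - p (B(p) = -(15 + p) = -15 - p)
L = 21215 (L = 11235 + 9980 = 21215)
D(s) = 4*s² (D(s) = (2*s)*(2*s) = 4*s²)
D(B(m(1))) + L = 4*(-15 - 1*1)² + 21215 = 4*(-15 - 1)² + 21215 = 4*(-16)² + 21215 = 4*256 + 21215 = 1024 + 21215 = 22239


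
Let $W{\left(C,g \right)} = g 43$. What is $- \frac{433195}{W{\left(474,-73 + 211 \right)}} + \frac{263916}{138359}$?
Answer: $- \frac{58370349461}{821022306} \approx -71.095$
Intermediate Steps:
$W{\left(C,g \right)} = 43 g$
$- \frac{433195}{W{\left(474,-73 + 211 \right)}} + \frac{263916}{138359} = - \frac{433195}{43 \left(-73 + 211\right)} + \frac{263916}{138359} = - \frac{433195}{43 \cdot 138} + 263916 \cdot \frac{1}{138359} = - \frac{433195}{5934} + \frac{263916}{138359} = - \frac{58370349461}{821022306}$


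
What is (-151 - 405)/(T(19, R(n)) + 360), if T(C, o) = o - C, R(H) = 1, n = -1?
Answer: -278/171 ≈ -1.6257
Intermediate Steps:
(-151 - 405)/(T(19, R(n)) + 360) = (-151 - 405)/((1 - 1*19) + 360) = -556/((1 - 19) + 360) = -556/(-18 + 360) = -556/342 = -556*1/342 = -278/171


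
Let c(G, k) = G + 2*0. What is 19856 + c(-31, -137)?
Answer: 19825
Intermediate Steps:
c(G, k) = G (c(G, k) = G + 0 = G)
19856 + c(-31, -137) = 19856 - 31 = 19825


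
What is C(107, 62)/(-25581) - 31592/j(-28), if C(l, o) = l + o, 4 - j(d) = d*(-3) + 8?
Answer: 9183410/25581 ≈ 358.99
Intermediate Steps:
j(d) = -4 + 3*d (j(d) = 4 - (d*(-3) + 8) = 4 - (-3*d + 8) = 4 - (8 - 3*d) = 4 + (-8 + 3*d) = -4 + 3*d)
C(107, 62)/(-25581) - 31592/j(-28) = (107 + 62)/(-25581) - 31592/(-4 + 3*(-28)) = 169*(-1/25581) - 31592/(-4 - 84) = -169/25581 - 31592/(-88) = -169/25581 - 31592*(-1/88) = -169/25581 + 359 = 9183410/25581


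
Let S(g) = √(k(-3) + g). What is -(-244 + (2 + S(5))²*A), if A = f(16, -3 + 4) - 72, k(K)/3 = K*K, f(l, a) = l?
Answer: 2260 + 896*√2 ≈ 3527.1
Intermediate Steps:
k(K) = 3*K² (k(K) = 3*(K*K) = 3*K²)
S(g) = √(27 + g) (S(g) = √(3*(-3)² + g) = √(3*9 + g) = √(27 + g))
A = -56 (A = 16 - 72 = -56)
-(-244 + (2 + S(5))²*A) = -(-244 + (2 + √(27 + 5))²*(-56)) = -(-244 + (2 + √32)²*(-56)) = -(-244 + (2 + 4*√2)²*(-56)) = -(-244 - 56*(2 + 4*√2)²) = 244 + 56*(2 + 4*√2)²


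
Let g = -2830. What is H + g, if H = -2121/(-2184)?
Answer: -294219/104 ≈ -2829.0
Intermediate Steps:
H = 101/104 (H = -2121*(-1/2184) = 101/104 ≈ 0.97115)
H + g = 101/104 - 2830 = -294219/104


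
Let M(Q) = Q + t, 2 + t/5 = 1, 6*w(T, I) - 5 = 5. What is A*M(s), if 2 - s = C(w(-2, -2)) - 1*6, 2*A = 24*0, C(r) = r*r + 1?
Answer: 0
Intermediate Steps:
w(T, I) = 5/3 (w(T, I) = ⅚ + (⅙)*5 = ⅚ + ⅚ = 5/3)
C(r) = 1 + r² (C(r) = r² + 1 = 1 + r²)
A = 0 (A = (24*0)/2 = (½)*0 = 0)
t = -5 (t = -10 + 5*1 = -10 + 5 = -5)
s = 38/9 (s = 2 - ((1 + (5/3)²) - 1*6) = 2 - ((1 + 25/9) - 6) = 2 - (34/9 - 6) = 2 - 1*(-20/9) = 2 + 20/9 = 38/9 ≈ 4.2222)
M(Q) = -5 + Q (M(Q) = Q - 5 = -5 + Q)
A*M(s) = 0*(-5 + 38/9) = 0*(-7/9) = 0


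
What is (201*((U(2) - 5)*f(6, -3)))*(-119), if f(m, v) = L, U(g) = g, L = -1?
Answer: -71757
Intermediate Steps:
f(m, v) = -1
(201*((U(2) - 5)*f(6, -3)))*(-119) = (201*((2 - 5)*(-1)))*(-119) = (201*(-3*(-1)))*(-119) = (201*3)*(-119) = 603*(-119) = -71757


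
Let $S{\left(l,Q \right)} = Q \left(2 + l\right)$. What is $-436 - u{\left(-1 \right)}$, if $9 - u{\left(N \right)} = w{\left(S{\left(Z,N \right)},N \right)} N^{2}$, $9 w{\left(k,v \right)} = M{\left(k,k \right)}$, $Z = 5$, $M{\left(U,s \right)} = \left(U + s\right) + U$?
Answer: $- \frac{1342}{3} \approx -447.33$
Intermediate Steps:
$M{\left(U,s \right)} = s + 2 U$
$w{\left(k,v \right)} = \frac{k}{3}$ ($w{\left(k,v \right)} = \frac{k + 2 k}{9} = \frac{3 k}{9} = \frac{k}{3}$)
$u{\left(N \right)} = 9 - \frac{7 N^{3}}{3}$ ($u{\left(N \right)} = 9 - \frac{N \left(2 + 5\right)}{3} N^{2} = 9 - \frac{N 7}{3} N^{2} = 9 - \frac{7 N}{3} N^{2} = 9 - \frac{7 N^{3}}{3}$)
$-436 - u{\left(-1 \right)} = -436 - \left(9 - \frac{7 \left(-1\right)^{3}}{3}\right) = -436 - \left(9 - - \frac{7}{3}\right) = -436 - \left(9 + \frac{7}{3}\right) = -436 - \frac{34}{3} = - \frac{1342}{3}$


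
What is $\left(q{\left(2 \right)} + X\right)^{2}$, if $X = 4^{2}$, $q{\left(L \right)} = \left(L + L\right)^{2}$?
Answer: $1024$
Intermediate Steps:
$q{\left(L \right)} = 4 L^{2}$ ($q{\left(L \right)} = \left(2 L\right)^{2} = 4 L^{2}$)
$X = 16$
$\left(q{\left(2 \right)} + X\right)^{2} = \left(4 \cdot 2^{2} + 16\right)^{2} = \left(4 \cdot 4 + 16\right)^{2} = \left(16 + 16\right)^{2} = 32^{2} = 1024$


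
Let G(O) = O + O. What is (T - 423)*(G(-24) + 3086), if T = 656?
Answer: 707854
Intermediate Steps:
G(O) = 2*O
(T - 423)*(G(-24) + 3086) = (656 - 423)*(2*(-24) + 3086) = 233*(-48 + 3086) = 233*3038 = 707854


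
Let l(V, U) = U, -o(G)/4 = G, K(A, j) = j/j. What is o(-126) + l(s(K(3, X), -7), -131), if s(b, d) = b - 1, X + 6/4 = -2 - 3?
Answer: 373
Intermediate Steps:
X = -13/2 (X = -3/2 + (-2 - 3) = -3/2 - 5 = -13/2 ≈ -6.5000)
K(A, j) = 1
s(b, d) = -1 + b
o(G) = -4*G
o(-126) + l(s(K(3, X), -7), -131) = -4*(-126) - 131 = 504 - 131 = 373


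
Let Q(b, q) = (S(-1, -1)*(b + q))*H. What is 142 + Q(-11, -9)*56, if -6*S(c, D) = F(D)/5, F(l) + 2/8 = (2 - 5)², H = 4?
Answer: 4346/3 ≈ 1448.7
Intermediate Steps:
F(l) = 35/4 (F(l) = -¼ + (2 - 5)² = -¼ + (-3)² = -¼ + 9 = 35/4)
S(c, D) = -7/24 (S(c, D) = -35/(24*5) = -⅙*7/4 = -7/24)
Q(b, q) = -7*b/6 - 7*q/6 (Q(b, q) = -7*(b + q)/24*4 = (-7*b/24 - 7*q/24)*4 = -7*b/6 - 7*q/6)
142 + Q(-11, -9)*56 = 142 + (-7/6*(-11) - 7/6*(-9))*56 = 142 + (77/6 + 21/2)*56 = 142 + (70/3)*56 = 142 + 3920/3 = 4346/3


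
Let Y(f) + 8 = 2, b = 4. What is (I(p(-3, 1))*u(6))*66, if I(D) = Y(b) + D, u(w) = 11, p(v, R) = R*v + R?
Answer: -5808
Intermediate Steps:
Y(f) = -6 (Y(f) = -8 + 2 = -6)
p(v, R) = R + R*v
I(D) = -6 + D
(I(p(-3, 1))*u(6))*66 = ((-6 + 1*(1 - 3))*11)*66 = ((-6 + 1*(-2))*11)*66 = ((-6 - 2)*11)*66 = -8*11*66 = -88*66 = -5808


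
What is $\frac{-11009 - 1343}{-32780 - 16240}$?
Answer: $\frac{3088}{12255} \approx 0.25198$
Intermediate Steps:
$\frac{-11009 - 1343}{-32780 - 16240} = - \frac{12352}{-49020} = \left(-12352\right) \left(- \frac{1}{49020}\right) = \frac{3088}{12255}$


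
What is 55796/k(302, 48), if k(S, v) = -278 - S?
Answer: -481/5 ≈ -96.200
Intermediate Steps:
55796/k(302, 48) = 55796/(-278 - 1*302) = 55796/(-278 - 302) = 55796/(-580) = 55796*(-1/580) = -481/5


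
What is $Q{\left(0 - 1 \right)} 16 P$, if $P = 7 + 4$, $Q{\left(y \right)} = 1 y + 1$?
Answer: $0$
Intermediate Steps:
$Q{\left(y \right)} = 1 + y$ ($Q{\left(y \right)} = y + 1 = 1 + y$)
$P = 11$
$Q{\left(0 - 1 \right)} 16 P = \left(1 + \left(0 - 1\right)\right) 16 \cdot 11 = \left(1 - 1\right) 16 \cdot 11 = 0 \cdot 16 \cdot 11 = 0 \cdot 11 = 0$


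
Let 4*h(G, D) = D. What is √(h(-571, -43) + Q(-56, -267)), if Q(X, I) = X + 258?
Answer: 3*√85/2 ≈ 13.829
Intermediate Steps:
h(G, D) = D/4
Q(X, I) = 258 + X
√(h(-571, -43) + Q(-56, -267)) = √((¼)*(-43) + (258 - 56)) = √(-43/4 + 202) = √(765/4) = 3*√85/2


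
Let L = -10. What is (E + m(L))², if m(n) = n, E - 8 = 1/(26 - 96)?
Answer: 19881/4900 ≈ 4.0574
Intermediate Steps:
E = 559/70 (E = 8 + 1/(26 - 96) = 8 + 1/(-70) = 8 - 1/70 = 559/70 ≈ 7.9857)
(E + m(L))² = (559/70 - 10)² = (-141/70)² = 19881/4900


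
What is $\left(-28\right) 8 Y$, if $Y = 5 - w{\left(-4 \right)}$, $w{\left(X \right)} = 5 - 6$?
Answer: $-1344$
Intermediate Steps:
$w{\left(X \right)} = -1$ ($w{\left(X \right)} = 5 - 6 = -1$)
$Y = 6$ ($Y = 5 - -1 = 5 + 1 = 6$)
$\left(-28\right) 8 Y = \left(-28\right) 8 \cdot 6 = \left(-224\right) 6 = -1344$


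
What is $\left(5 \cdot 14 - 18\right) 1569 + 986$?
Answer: $82574$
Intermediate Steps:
$\left(5 \cdot 14 - 18\right) 1569 + 986 = \left(70 - 18\right) 1569 + 986 = 52 \cdot 1569 + 986 = 81588 + 986 = 82574$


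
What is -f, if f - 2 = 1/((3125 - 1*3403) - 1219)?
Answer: -2993/1497 ≈ -1.9993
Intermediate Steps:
f = 2993/1497 (f = 2 + 1/((3125 - 1*3403) - 1219) = 2 + 1/((3125 - 3403) - 1219) = 2 + 1/(-278 - 1219) = 2 + 1/(-1497) = 2 - 1/1497 = 2993/1497 ≈ 1.9993)
-f = -1*2993/1497 = -2993/1497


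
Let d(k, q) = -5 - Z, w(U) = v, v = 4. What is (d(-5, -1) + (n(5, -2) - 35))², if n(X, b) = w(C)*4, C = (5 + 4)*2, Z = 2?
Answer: 676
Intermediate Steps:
C = 18 (C = 9*2 = 18)
w(U) = 4
n(X, b) = 16 (n(X, b) = 4*4 = 16)
d(k, q) = -7 (d(k, q) = -5 - 1*2 = -5 - 2 = -7)
(d(-5, -1) + (n(5, -2) - 35))² = (-7 + (16 - 35))² = (-7 - 19)² = (-26)² = 676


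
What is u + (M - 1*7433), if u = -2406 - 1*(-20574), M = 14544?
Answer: 25279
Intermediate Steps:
u = 18168 (u = -2406 + 20574 = 18168)
u + (M - 1*7433) = 18168 + (14544 - 1*7433) = 18168 + (14544 - 7433) = 18168 + 7111 = 25279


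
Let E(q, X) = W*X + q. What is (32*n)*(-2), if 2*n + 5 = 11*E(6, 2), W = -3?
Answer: 160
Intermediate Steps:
E(q, X) = q - 3*X (E(q, X) = -3*X + q = q - 3*X)
n = -5/2 (n = -5/2 + (11*(6 - 3*2))/2 = -5/2 + (11*(6 - 6))/2 = -5/2 + (11*0)/2 = -5/2 + (1/2)*0 = -5/2 + 0 = -5/2 ≈ -2.5000)
(32*n)*(-2) = (32*(-5/2))*(-2) = -80*(-2) = 160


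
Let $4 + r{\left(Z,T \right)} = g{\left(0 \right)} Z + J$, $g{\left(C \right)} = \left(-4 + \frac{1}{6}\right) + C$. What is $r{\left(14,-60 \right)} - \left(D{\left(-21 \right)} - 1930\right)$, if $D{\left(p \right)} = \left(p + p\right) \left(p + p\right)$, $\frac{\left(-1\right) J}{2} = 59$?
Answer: $- \frac{29}{3} \approx -9.6667$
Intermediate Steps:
$J = -118$ ($J = \left(-2\right) 59 = -118$)
$g{\left(C \right)} = - \frac{23}{6} + C$ ($g{\left(C \right)} = \left(-4 + \frac{1}{6}\right) + C = - \frac{23}{6} + C$)
$D{\left(p \right)} = 4 p^{2}$ ($D{\left(p \right)} = 2 p 2 p = 4 p^{2}$)
$r{\left(Z,T \right)} = -122 - \frac{23 Z}{6}$ ($r{\left(Z,T \right)} = -4 + \left(\left(- \frac{23}{6} + 0\right) Z - 118\right) = -4 - \left(118 + \frac{23 Z}{6}\right) = -122 - \frac{23 Z}{6}$)
$r{\left(14,-60 \right)} - \left(D{\left(-21 \right)} - 1930\right) = \left(-122 - \frac{161}{3}\right) - \left(4 \left(-21\right)^{2} - 1930\right) = \left(-122 - \frac{161}{3}\right) - \left(4 \cdot 441 - 1930\right) = - \frac{527}{3} - \left(1764 - 1930\right) = - \frac{527}{3} - -166 = - \frac{527}{3} + 166 = - \frac{29}{3}$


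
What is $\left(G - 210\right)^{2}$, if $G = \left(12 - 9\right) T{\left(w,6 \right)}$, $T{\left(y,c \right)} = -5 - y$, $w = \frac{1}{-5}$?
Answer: $\frac{1258884}{25} \approx 50355.0$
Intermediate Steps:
$w = - \frac{1}{5} \approx -0.2$
$G = - \frac{72}{5}$ ($G = \left(12 - 9\right) \left(-5 - - \frac{1}{5}\right) = 3 \left(-5 + \frac{1}{5}\right) = 3 \left(- \frac{24}{5}\right) = - \frac{72}{5} \approx -14.4$)
$\left(G - 210\right)^{2} = \left(- \frac{72}{5} - 210\right)^{2} = \left(- \frac{1122}{5}\right)^{2} = \frac{1258884}{25}$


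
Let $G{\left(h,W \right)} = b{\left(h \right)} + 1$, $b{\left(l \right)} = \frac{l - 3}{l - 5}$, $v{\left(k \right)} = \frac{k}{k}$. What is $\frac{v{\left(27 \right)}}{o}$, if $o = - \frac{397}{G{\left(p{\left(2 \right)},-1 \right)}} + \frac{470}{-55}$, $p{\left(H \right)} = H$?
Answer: $- \frac{44}{13477} \approx -0.0032648$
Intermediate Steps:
$v{\left(k \right)} = 1$
$b{\left(l \right)} = \frac{-3 + l}{-5 + l}$
$G{\left(h,W \right)} = 1 + \frac{-3 + h}{-5 + h}$ ($G{\left(h,W \right)} = \frac{-3 + h}{-5 + h} + 1 = 1 + \frac{-3 + h}{-5 + h}$)
$o = - \frac{13477}{44}$ ($o = - \frac{397}{2 \frac{1}{-5 + 2} \left(-4 + 2\right)} + \frac{470}{-55} = - \frac{397}{2 \frac{1}{-3} \left(-2\right)} + 470 \left(- \frac{1}{55}\right) = - \frac{397}{2 \left(- \frac{1}{3}\right) \left(-2\right)} - \frac{94}{11} = - \frac{397}{\frac{4}{3}} - \frac{94}{11} = \left(-397\right) \frac{3}{4} - \frac{94}{11} = - \frac{1191}{4} - \frac{94}{11} = - \frac{13477}{44} \approx -306.3$)
$\frac{v{\left(27 \right)}}{o} = 1 \frac{1}{- \frac{13477}{44}} = 1 \left(- \frac{44}{13477}\right) = - \frac{44}{13477}$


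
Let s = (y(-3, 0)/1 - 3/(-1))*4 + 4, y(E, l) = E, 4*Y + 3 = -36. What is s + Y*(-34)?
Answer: 671/2 ≈ 335.50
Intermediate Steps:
Y = -39/4 (Y = -¾ + (¼)*(-36) = -¾ - 9 = -39/4 ≈ -9.7500)
s = 4 (s = (-3/1 - 3/(-1))*4 + 4 = (-3*1 - 3*(-1))*4 + 4 = (-3 + 3)*4 + 4 = 0*4 + 4 = 0 + 4 = 4)
s + Y*(-34) = 4 - 39/4*(-34) = 4 + 663/2 = 671/2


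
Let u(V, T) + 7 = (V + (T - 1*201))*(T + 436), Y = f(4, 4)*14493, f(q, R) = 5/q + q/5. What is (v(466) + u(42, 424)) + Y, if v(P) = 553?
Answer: 5163133/20 ≈ 2.5816e+5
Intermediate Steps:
f(q, R) = 5/q + q/5 (f(q, R) = 5/q + q*(⅕) = 5/q + q/5)
Y = 594213/20 (Y = (5/4 + (⅕)*4)*14493 = (5*(¼) + ⅘)*14493 = (5/4 + ⅘)*14493 = (41/20)*14493 = 594213/20 ≈ 29711.)
u(V, T) = -7 + (436 + T)*(-201 + T + V) (u(V, T) = -7 + (V + (T - 1*201))*(T + 436) = -7 + (V + (T - 201))*(436 + T) = -7 + (V + (-201 + T))*(436 + T) = -7 + (-201 + T + V)*(436 + T) = -7 + (436 + T)*(-201 + T + V))
(v(466) + u(42, 424)) + Y = (553 + (-87643 + 424² + 235*424 + 436*42 + 424*42)) + 594213/20 = (553 + (-87643 + 179776 + 99640 + 18312 + 17808)) + 594213/20 = (553 + 227893) + 594213/20 = 228446 + 594213/20 = 5163133/20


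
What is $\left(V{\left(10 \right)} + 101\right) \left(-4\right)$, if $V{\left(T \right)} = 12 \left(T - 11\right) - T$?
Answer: $-316$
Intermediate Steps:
$V{\left(T \right)} = -132 + 11 T$ ($V{\left(T \right)} = 12 \left(-11 + T\right) - T = \left(-132 + 12 T\right) - T = -132 + 11 T$)
$\left(V{\left(10 \right)} + 101\right) \left(-4\right) = \left(\left(-132 + 11 \cdot 10\right) + 101\right) \left(-4\right) = \left(\left(-132 + 110\right) + 101\right) \left(-4\right) = \left(-22 + 101\right) \left(-4\right) = 79 \left(-4\right) = -316$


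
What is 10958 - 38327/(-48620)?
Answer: 532816287/48620 ≈ 10959.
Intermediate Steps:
10958 - 38327/(-48620) = 10958 - 38327*(-1/48620) = 10958 + 38327/48620 = 532816287/48620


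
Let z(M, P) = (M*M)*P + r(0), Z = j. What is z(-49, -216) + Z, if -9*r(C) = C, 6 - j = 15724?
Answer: -534334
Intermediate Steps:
j = -15718 (j = 6 - 1*15724 = 6 - 15724 = -15718)
r(C) = -C/9
Z = -15718
z(M, P) = P*M² (z(M, P) = (M*M)*P - ⅑*0 = M²*P + 0 = P*M² + 0 = P*M²)
z(-49, -216) + Z = -216*(-49)² - 15718 = -216*2401 - 15718 = -518616 - 15718 = -534334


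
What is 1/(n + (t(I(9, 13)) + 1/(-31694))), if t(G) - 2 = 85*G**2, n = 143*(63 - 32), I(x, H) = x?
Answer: 31694/358776079 ≈ 8.8339e-5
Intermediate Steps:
n = 4433 (n = 143*31 = 4433)
t(G) = 2 + 85*G**2
1/(n + (t(I(9, 13)) + 1/(-31694))) = 1/(4433 + ((2 + 85*9**2) + 1/(-31694))) = 1/(4433 + ((2 + 85*81) - 1/31694)) = 1/(4433 + ((2 + 6885) - 1/31694)) = 1/(4433 + (6887 - 1/31694)) = 1/(4433 + 218276577/31694) = 1/(358776079/31694) = 31694/358776079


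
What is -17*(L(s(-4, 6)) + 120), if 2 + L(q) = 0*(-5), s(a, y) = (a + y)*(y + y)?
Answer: -2006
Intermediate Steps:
s(a, y) = 2*y*(a + y) (s(a, y) = (a + y)*(2*y) = 2*y*(a + y))
L(q) = -2 (L(q) = -2 + 0*(-5) = -2 + 0 = -2)
-17*(L(s(-4, 6)) + 120) = -17*(-2 + 120) = -17*118 = -2006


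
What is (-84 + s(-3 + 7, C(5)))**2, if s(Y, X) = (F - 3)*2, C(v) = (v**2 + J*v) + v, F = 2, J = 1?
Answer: 7396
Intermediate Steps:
C(v) = v**2 + 2*v (C(v) = (v**2 + 1*v) + v = (v**2 + v) + v = (v + v**2) + v = v**2 + 2*v)
s(Y, X) = -2 (s(Y, X) = (2 - 3)*2 = -1*2 = -2)
(-84 + s(-3 + 7, C(5)))**2 = (-84 - 2)**2 = (-86)**2 = 7396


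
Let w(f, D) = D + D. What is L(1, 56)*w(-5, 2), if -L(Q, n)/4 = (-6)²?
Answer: -576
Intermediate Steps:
w(f, D) = 2*D
L(Q, n) = -144 (L(Q, n) = -4*(-6)² = -4*36 = -144)
L(1, 56)*w(-5, 2) = -288*2 = -144*4 = -576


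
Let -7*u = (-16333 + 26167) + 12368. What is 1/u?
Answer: -7/22202 ≈ -0.00031529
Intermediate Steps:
u = -22202/7 (u = -((-16333 + 26167) + 12368)/7 = -(9834 + 12368)/7 = -⅐*22202 = -22202/7 ≈ -3171.7)
1/u = 1/(-22202/7) = -7/22202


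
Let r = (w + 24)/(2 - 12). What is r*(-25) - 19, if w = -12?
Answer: 11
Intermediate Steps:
r = -6/5 (r = (-12 + 24)/(2 - 12) = 12/(-10) = 12*(-⅒) = -6/5 ≈ -1.2000)
r*(-25) - 19 = -6/5*(-25) - 19 = 30 - 19 = 11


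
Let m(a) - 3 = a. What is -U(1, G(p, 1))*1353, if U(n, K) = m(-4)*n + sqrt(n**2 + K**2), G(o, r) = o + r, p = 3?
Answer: 1353 - 1353*sqrt(17) ≈ -4225.6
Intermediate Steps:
m(a) = 3 + a
U(n, K) = sqrt(K**2 + n**2) - n (U(n, K) = (3 - 4)*n + sqrt(n**2 + K**2) = -n + sqrt(K**2 + n**2) = sqrt(K**2 + n**2) - n)
-U(1, G(p, 1))*1353 = -(sqrt((3 + 1)**2 + 1**2) - 1*1)*1353 = -(sqrt(4**2 + 1) - 1)*1353 = -(sqrt(16 + 1) - 1)*1353 = -(sqrt(17) - 1)*1353 = -(-1 + sqrt(17))*1353 = (1 - sqrt(17))*1353 = 1353 - 1353*sqrt(17)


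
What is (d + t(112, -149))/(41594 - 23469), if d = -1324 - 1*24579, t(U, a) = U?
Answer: -25791/18125 ≈ -1.4230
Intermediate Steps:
d = -25903 (d = -1324 - 24579 = -25903)
(d + t(112, -149))/(41594 - 23469) = (-25903 + 112)/(41594 - 23469) = -25791/18125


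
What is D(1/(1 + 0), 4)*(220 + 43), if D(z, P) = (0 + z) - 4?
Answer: -789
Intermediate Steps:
D(z, P) = -4 + z (D(z, P) = z - 4 = -4 + z)
D(1/(1 + 0), 4)*(220 + 43) = (-4 + 1/(1 + 0))*(220 + 43) = (-4 + 1/1)*263 = (-4 + 1)*263 = -3*263 = -789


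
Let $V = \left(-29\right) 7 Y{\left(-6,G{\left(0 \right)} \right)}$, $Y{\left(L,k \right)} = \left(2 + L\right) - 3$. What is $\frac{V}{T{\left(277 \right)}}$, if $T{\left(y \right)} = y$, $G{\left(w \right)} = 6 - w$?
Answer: $\frac{1421}{277} \approx 5.13$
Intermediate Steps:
$Y{\left(L,k \right)} = -1 + L$
$V = 1421$ ($V = \left(-29\right) 7 \left(-1 - 6\right) = \left(-203\right) \left(-7\right) = 1421$)
$\frac{V}{T{\left(277 \right)}} = \frac{1421}{277}$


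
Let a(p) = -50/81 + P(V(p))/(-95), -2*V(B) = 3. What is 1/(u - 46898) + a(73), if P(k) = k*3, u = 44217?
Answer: -23530441/41260590 ≈ -0.57029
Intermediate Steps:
V(B) = -3/2 (V(B) = -½*3 = -3/2)
P(k) = 3*k
a(p) = -8771/15390 (a(p) = -50/81 + (3*(-3/2))/(-95) = -50*1/81 - 9/2*(-1/95) = -50/81 + 9/190 = -8771/15390)
1/(u - 46898) + a(73) = 1/(44217 - 46898) - 8771/15390 = 1/(-2681) - 8771/15390 = -1/2681 - 8771/15390 = -23530441/41260590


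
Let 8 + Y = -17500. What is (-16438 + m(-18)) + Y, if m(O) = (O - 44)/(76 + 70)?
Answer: -2478089/73 ≈ -33946.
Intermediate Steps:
m(O) = -22/73 + O/146 (m(O) = (-44 + O)/146 = (-44 + O)*(1/146) = -22/73 + O/146)
Y = -17508 (Y = -8 - 17500 = -17508)
(-16438 + m(-18)) + Y = (-16438 + (-22/73 + (1/146)*(-18))) - 17508 = (-16438 + (-22/73 - 9/73)) - 17508 = (-16438 - 31/73) - 17508 = -1200005/73 - 17508 = -2478089/73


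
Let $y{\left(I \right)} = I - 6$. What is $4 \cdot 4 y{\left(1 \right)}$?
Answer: $-80$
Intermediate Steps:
$y{\left(I \right)} = -6 + I$ ($y{\left(I \right)} = I - 6 = -6 + I$)
$4 \cdot 4 y{\left(1 \right)} = 4 \cdot 4 \left(-6 + 1\right) = 16 \left(-5\right) = -80$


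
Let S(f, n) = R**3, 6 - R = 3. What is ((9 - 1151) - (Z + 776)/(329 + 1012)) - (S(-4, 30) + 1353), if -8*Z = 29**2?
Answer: -9020461/3576 ≈ -2522.5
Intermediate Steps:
Z = -841/8 (Z = -1/8*29**2 = -1/8*841 = -841/8 ≈ -105.13)
R = 3 (R = 6 - 1*3 = 6 - 3 = 3)
S(f, n) = 27 (S(f, n) = 3**3 = 27)
((9 - 1151) - (Z + 776)/(329 + 1012)) - (S(-4, 30) + 1353) = ((9 - 1151) - (-841/8 + 776)/(329 + 1012)) - (27 + 1353) = (-1142 - 5367/(8*1341)) - 1*1380 = (-1142 - 5367/(8*1341)) - 1380 = (-1142 - 1*1789/3576) - 1380 = (-1142 - 1789/3576) - 1380 = -4085581/3576 - 1380 = -9020461/3576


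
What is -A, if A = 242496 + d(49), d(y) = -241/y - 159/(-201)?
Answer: -796100818/3283 ≈ -2.4249e+5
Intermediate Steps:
d(y) = 53/67 - 241/y (d(y) = -241/y - 159*(-1/201) = -241/y + 53/67 = 53/67 - 241/y)
A = 796100818/3283 (A = 242496 + (53/67 - 241/49) = 242496 - 13550/3283 = 796100818/3283 ≈ 2.4249e+5)
-A = -1*796100818/3283 = -796100818/3283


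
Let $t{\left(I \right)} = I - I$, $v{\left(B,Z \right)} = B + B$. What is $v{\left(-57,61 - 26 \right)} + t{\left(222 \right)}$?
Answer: $-114$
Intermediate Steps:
$v{\left(B,Z \right)} = 2 B$
$t{\left(I \right)} = 0$
$v{\left(-57,61 - 26 \right)} + t{\left(222 \right)} = 2 \left(-57\right) + 0 = -114 + 0 = -114$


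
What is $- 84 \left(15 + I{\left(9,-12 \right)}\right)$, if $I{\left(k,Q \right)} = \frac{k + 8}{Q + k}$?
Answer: $-784$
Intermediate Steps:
$I{\left(k,Q \right)} = \frac{8 + k}{Q + k}$
$- 84 \left(15 + I{\left(9,-12 \right)}\right) = - 84 \left(15 + \frac{8 + 9}{-12 + 9}\right) = - 84 \left(15 + \frac{1}{-3} \cdot 17\right) = - 84 \left(15 - \frac{17}{3}\right) = \left(-84\right) \frac{28}{3} = -784$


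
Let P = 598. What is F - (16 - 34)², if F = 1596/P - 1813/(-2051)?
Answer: -28073413/87607 ≈ -320.45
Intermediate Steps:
F = 311255/87607 (F = 1596/598 - 1813/(-2051) = 1596*(1/598) - 1813*(-1/2051) = 798/299 + 259/293 = 311255/87607 ≈ 3.5529)
F - (16 - 34)² = 311255/87607 - (16 - 34)² = 311255/87607 - 1*(-18)² = 311255/87607 - 1*324 = 311255/87607 - 324 = -28073413/87607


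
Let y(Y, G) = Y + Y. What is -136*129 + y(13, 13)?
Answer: -17518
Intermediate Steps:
y(Y, G) = 2*Y
-136*129 + y(13, 13) = -136*129 + 2*13 = -17544 + 26 = -17518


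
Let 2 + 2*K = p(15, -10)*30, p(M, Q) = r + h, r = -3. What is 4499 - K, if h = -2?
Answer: 4575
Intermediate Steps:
p(M, Q) = -5 (p(M, Q) = -3 - 2 = -5)
K = -76 (K = -1 + (-5*30)/2 = -1 + (½)*(-150) = -1 - 75 = -76)
4499 - K = 4499 - 1*(-76) = 4499 + 76 = 4575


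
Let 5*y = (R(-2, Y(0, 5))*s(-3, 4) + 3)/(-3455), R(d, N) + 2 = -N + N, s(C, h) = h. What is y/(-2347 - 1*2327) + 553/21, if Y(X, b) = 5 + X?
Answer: 425248309/16148670 ≈ 26.333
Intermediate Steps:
R(d, N) = -2 (R(d, N) = -2 + (-N + N) = -2 + 0 = -2)
y = 1/3455 (y = ((-2*4 + 3)/(-3455))/5 = ((-8 + 3)*(-1/3455))/5 = (-5*(-1/3455))/5 = (⅕)*(1/691) = 1/3455 ≈ 0.00028944)
y/(-2347 - 1*2327) + 553/21 = 1/(3455*(-2347 - 1*2327)) + 553/21 = 1/(3455*(-2347 - 2327)) + 553*(1/21) = (1/3455)/(-4674) + 79/3 = (1/3455)*(-1/4674) + 79/3 = -1/16148670 + 79/3 = 425248309/16148670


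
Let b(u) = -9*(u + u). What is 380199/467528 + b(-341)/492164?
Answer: 47497486875/57525112648 ≈ 0.82568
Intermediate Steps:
b(u) = -18*u
380199/467528 + b(-341)/492164 = 380199/467528 - 18*(-341)/492164 = 380199*(1/467528) + 6138*(1/492164) = 380199/467528 + 3069/246082 = 47497486875/57525112648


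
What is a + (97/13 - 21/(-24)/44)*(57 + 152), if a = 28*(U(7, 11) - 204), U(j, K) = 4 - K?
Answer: -1807263/416 ≈ -4344.4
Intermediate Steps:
a = -5908 (a = 28*((4 - 1*11) - 204) = 28*((4 - 11) - 204) = 28*(-7 - 204) = 28*(-211) = -5908)
a + (97/13 - 21/(-24)/44)*(57 + 152) = -5908 + (97/13 - 21/(-24)/44)*(57 + 152) = -5908 + (97*(1/13) - 21*(-1/24)*(1/44))*209 = -5908 + (97/13 + (7/8)*(1/44))*209 = -5908 + (97/13 + 7/352)*209 = -5908 + (34235/4576)*209 = -5908 + 650465/416 = -1807263/416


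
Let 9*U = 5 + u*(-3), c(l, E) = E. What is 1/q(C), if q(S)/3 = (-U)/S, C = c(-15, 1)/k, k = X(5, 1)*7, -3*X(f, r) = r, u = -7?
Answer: 9/182 ≈ 0.049451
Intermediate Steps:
U = 26/9 (U = (5 - 7*(-3))/9 = (5 + 21)/9 = (1/9)*26 = 26/9 ≈ 2.8889)
X(f, r) = -r/3
k = -7/3 (k = -1/3*1*7 = -1/3*7 = -7/3 ≈ -2.3333)
C = -3/7 (C = 1/(-7/3) = 1*(-3/7) = -3/7 ≈ -0.42857)
q(S) = -26/(3*S) (q(S) = 3*((-1*26/9)/S) = 3*(-26/(9*S)) = -26/(3*S))
1/q(C) = 1/(-26/(3*(-3/7))) = 1/(-26/3*(-7/3)) = 1/(182/9) = 9/182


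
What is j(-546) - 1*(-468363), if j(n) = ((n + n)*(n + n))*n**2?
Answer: 355493066187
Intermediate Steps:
j(n) = 4*n**4 (j(n) = ((2*n)*(2*n))*n**2 = (4*n**2)*n**2 = 4*n**4)
j(-546) - 1*(-468363) = 4*(-546)**4 - 1*(-468363) = 4*88873149456 + 468363 = 355492597824 + 468363 = 355493066187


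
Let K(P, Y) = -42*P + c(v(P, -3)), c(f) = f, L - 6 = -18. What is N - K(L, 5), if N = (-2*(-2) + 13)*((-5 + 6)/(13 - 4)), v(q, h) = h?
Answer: -4492/9 ≈ -499.11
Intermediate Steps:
L = -12 (L = 6 - 18 = -12)
K(P, Y) = -3 - 42*P (K(P, Y) = -42*P - 3 = -3 - 42*P)
N = 17/9 (N = (4 + 13)*(1/9) = 17*(1*(⅑)) = 17*(⅑) = 17/9 ≈ 1.8889)
N - K(L, 5) = 17/9 - (-3 - 42*(-12)) = 17/9 - (-3 + 504) = 17/9 - 1*501 = 17/9 - 501 = -4492/9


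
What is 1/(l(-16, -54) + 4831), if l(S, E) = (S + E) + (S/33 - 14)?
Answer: 33/156635 ≈ 0.00021068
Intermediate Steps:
l(S, E) = -14 + E + 34*S/33 (l(S, E) = (E + S) + (S/33 - 14) = (E + S) + (-14 + S/33) = -14 + E + 34*S/33)
1/(l(-16, -54) + 4831) = 1/((-14 - 54 + (34/33)*(-16)) + 4831) = 1/((-14 - 54 - 544/33) + 4831) = 1/(-2788/33 + 4831) = 1/(156635/33) = 33/156635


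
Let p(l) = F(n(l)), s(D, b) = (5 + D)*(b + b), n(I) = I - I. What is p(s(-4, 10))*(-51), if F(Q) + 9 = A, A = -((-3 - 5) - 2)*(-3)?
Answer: 1989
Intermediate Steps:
n(I) = 0
s(D, b) = 2*b*(5 + D) (s(D, b) = (5 + D)*(2*b) = 2*b*(5 + D))
A = -30 (A = -(-8 - 2)*(-3) = -1*(-10)*(-3) = 10*(-3) = -30)
F(Q) = -39 (F(Q) = -9 - 30 = -39)
p(l) = -39
p(s(-4, 10))*(-51) = -39*(-51) = 1989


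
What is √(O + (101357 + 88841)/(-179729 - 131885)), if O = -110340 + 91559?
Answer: I*√455939015967362/155807 ≈ 137.05*I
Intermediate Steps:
O = -18781
√(O + (101357 + 88841)/(-179729 - 131885)) = √(-18781 + (101357 + 88841)/(-179729 - 131885)) = √(-18781 + 190198/(-311614)) = √(-18781 + 190198*(-1/311614)) = √(-18781 - 95099/155807) = √(-2926306366/155807) = I*√455939015967362/155807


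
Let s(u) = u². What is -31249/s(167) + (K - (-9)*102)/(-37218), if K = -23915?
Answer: -521661949/1037972802 ≈ -0.50258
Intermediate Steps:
-31249/s(167) + (K - (-9)*102)/(-37218) = -31249/(167²) + (-23915 - (-9)*102)/(-37218) = -31249/27889 + (-23915 - 1*(-918))*(-1/37218) = -31249*1/27889 + (-23915 + 918)*(-1/37218) = -31249/27889 - 22997*(-1/37218) = -31249/27889 + 22997/37218 = -521661949/1037972802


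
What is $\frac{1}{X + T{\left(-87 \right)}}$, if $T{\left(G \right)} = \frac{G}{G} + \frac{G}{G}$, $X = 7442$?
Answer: $\frac{1}{7444} \approx 0.00013434$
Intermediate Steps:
$T{\left(G \right)} = 2$ ($T{\left(G \right)} = 1 + 1 = 2$)
$\frac{1}{X + T{\left(-87 \right)}} = \frac{1}{7442 + 2} = \frac{1}{7444}$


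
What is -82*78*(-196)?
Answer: 1253616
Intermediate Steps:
-82*78*(-196) = -6396*(-196) = 1253616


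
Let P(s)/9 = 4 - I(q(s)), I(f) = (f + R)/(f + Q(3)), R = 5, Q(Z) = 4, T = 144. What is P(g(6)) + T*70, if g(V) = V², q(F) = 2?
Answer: 20211/2 ≈ 10106.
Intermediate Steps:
I(f) = (5 + f)/(4 + f) (I(f) = (f + 5)/(f + 4) = (5 + f)/(4 + f))
P(s) = 51/2 (P(s) = 9*(4 - (5 + 2)/(4 + 2)) = 9*(4 - 7/6) = 9*(17/6) = 51/2)
P(g(6)) + T*70 = 51/2 + 144*70 = 51/2 + 10080 = 20211/2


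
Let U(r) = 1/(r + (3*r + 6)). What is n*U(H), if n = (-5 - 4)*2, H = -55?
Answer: 9/107 ≈ 0.084112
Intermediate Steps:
n = -18 (n = -9*2 = -18)
U(r) = 1/(6 + 4*r) (U(r) = 1/(r + (6 + 3*r)) = 1/(6 + 4*r))
n*U(H) = -9/(3 + 2*(-55)) = -9/(3 - 110) = -9/(-107) = -9*(-1)/107 = -18*(-1/214) = 9/107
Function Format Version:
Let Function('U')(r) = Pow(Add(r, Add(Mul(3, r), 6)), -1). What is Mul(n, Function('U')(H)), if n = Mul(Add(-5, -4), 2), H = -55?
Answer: Rational(9, 107) ≈ 0.084112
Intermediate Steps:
n = -18 (n = Mul(-9, 2) = -18)
Function('U')(r) = Pow(Add(6, Mul(4, r)), -1) (Function('U')(r) = Pow(Add(r, Add(6, Mul(3, r))), -1) = Pow(Add(6, Mul(4, r)), -1))
Mul(n, Function('U')(H)) = Mul(-18, Mul(Rational(1, 2), Pow(Add(3, Mul(2, -55)), -1))) = Mul(-18, Mul(Rational(1, 2), Pow(Add(3, -110), -1))) = Mul(-18, Mul(Rational(1, 2), Pow(-107, -1))) = Mul(-18, Mul(Rational(1, 2), Rational(-1, 107))) = Mul(-18, Rational(-1, 214)) = Rational(9, 107)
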